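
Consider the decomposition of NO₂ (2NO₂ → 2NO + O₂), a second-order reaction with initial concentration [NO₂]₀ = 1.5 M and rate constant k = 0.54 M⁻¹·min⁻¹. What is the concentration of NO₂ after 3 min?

0.4373 M

Step 1: For a second-order reaction: 1/[NO₂] = 1/[NO₂]₀ + kt
Step 2: 1/[NO₂] = 1/1.5 + 0.54 × 3
Step 3: 1/[NO₂] = 0.6667 + 1.62 = 2.287
Step 4: [NO₂] = 1/2.287 = 0.4373 M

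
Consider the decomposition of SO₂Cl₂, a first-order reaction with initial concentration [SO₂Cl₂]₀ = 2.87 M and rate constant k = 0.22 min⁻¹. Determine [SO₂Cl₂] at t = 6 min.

0.7667 M

Step 1: For a first-order reaction: [SO₂Cl₂] = [SO₂Cl₂]₀ × e^(-kt)
Step 2: [SO₂Cl₂] = 2.87 × e^(-0.22 × 6)
Step 3: [SO₂Cl₂] = 2.87 × e^(-1.32)
Step 4: [SO₂Cl₂] = 2.87 × 0.267135 = 0.7667 M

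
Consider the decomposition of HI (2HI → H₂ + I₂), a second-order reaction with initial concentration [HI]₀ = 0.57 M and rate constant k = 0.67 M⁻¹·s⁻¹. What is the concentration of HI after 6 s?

0.1732 M

Step 1: For a second-order reaction: 1/[HI] = 1/[HI]₀ + kt
Step 2: 1/[HI] = 1/0.57 + 0.67 × 6
Step 3: 1/[HI] = 1.754 + 4.02 = 5.774
Step 4: [HI] = 1/5.774 = 0.1732 M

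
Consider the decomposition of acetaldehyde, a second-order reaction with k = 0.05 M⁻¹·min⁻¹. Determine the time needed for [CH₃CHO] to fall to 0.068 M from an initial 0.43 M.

247.6 min

Step 1: For second-order: t = (1/[CH₃CHO] - 1/[CH₃CHO]₀)/k
Step 2: t = (1/0.068 - 1/0.43)/0.05
Step 3: t = (14.71 - 2.326)/0.05
Step 4: t = 12.38/0.05 = 247.6 min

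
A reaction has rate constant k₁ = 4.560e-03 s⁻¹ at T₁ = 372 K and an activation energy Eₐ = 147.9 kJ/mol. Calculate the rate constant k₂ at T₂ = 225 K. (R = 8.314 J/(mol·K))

1.231e-16 s⁻¹

Step 1: Use the two-temperature Arrhenius form: ln(k₂/k₁) = -Eₐ/R × (1/T₂ - 1/T₁)
Step 2: Convert Eₐ to J/mol: 147.9 kJ/mol = 147900 J/mol
Step 3: 1/T₂ - 1/T₁ = 1/225 - 1/372 = 1.756272e-03 K⁻¹
Step 4: ln(k₂/k₁) = -147900/8.314 × 1.756272e-03 = -31.24280
Step 5: k₂ = k₁ × exp(-31.24280) = 4.560e-03 × 2.70038e-14 = 1.231e-16 s⁻¹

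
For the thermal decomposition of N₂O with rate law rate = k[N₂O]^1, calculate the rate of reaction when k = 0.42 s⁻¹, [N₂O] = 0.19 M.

0.0798 M/s

Step 1: Identify the rate law: rate = k[N₂O]^1
Step 2: Substitute values: rate = 0.42 × (0.19)^1
Step 3: Calculate: rate = 0.42 × 0.19 = 0.0798 M/s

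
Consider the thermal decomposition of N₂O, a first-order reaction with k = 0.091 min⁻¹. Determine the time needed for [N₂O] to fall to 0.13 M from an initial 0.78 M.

19.69 min

Step 1: For first-order: t = ln([N₂O]₀/[N₂O])/k
Step 2: t = ln(0.78/0.13)/0.091
Step 3: t = ln(6)/0.091
Step 4: t = 1.792/0.091 = 19.69 min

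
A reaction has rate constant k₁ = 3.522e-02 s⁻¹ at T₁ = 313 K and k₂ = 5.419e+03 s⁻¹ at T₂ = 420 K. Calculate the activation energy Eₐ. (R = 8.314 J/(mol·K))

122.0 kJ/mol

Step 1: Use the two-temperature Arrhenius form: ln(k₂/k₁) = -Eₐ/R × (1/T₂ - 1/T₁)
Step 2: ln(k₂/k₁) = ln(5.419e+03/3.522e-02) = ln(153861) = 11.9438
Step 3: 1/T₂ - 1/T₁ = 1/420 - 1/313 = -8.139358e-04 K⁻¹
Step 4: Eₐ = -R × ln(k₂/k₁) / (1/T₂ - 1/T₁) = -8.314 × 11.9438 / -8.139358e-04
Step 5: Eₐ = 1.2200e+05 J/mol = 122.0 kJ/mol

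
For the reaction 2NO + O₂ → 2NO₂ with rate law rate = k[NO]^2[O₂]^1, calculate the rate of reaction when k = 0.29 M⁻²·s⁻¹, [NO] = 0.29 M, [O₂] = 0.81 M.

0.01976 M/s

Step 1: The rate law is rate = k[NO]^2[O₂]^1
Step 2: Substitute: rate = 0.29 × (0.29)^2 × (0.81)^1
Step 3: rate = 0.29 × 0.0841 × 0.81 = 0.0197551 M/s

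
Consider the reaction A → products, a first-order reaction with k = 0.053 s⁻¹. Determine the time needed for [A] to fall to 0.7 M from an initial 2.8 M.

26.16 s

Step 1: For first-order: t = ln([A]₀/[A])/k
Step 2: t = ln(2.8/0.7)/0.053
Step 3: t = ln(4)/0.053
Step 4: t = 1.386/0.053 = 26.16 s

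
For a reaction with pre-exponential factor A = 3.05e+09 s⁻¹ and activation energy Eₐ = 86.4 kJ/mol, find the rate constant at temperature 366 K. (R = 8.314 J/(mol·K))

1.42e-03 s⁻¹

Step 1: Use the Arrhenius equation: k = A × exp(-Eₐ/RT)
Step 2: Convert Eₐ to J/mol: 86.4 kJ/mol = 86400 J/mol
Step 3: Calculate the exponent: -Eₐ/(RT) = -86400/(8.314 × 366) = -28.39374
Step 4: k = 3.05e+09 × exp(-28.39374)
Step 5: k = 3.05e+09 × 4.66397e-13 = 1.4225e-03 s⁻¹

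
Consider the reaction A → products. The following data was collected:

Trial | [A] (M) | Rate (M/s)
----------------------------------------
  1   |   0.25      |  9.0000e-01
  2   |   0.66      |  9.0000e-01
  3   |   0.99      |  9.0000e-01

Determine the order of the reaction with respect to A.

zeroth order (0)

Step 1: Compare trials - when concentration changes, rate stays constant.
Step 2: rate₂/rate₁ = 9.0000e-01/9.0000e-01 = 1
Step 3: [A]₂/[A]₁ = 0.66/0.25 = 2.64
Step 4: Since rate ratio ≈ (conc ratio)^0, the reaction is zeroth order.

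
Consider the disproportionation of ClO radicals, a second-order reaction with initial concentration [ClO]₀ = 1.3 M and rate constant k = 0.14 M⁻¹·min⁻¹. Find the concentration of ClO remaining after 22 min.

0.2598 M

Step 1: For a second-order reaction: 1/[ClO] = 1/[ClO]₀ + kt
Step 2: 1/[ClO] = 1/1.3 + 0.14 × 22
Step 3: 1/[ClO] = 0.7692 + 3.08 = 3.849
Step 4: [ClO] = 1/3.849 = 0.2598 M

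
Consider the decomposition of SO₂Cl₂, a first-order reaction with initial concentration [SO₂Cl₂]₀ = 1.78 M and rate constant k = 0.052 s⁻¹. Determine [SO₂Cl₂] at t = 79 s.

0.02926 M

Step 1: For a first-order reaction: [SO₂Cl₂] = [SO₂Cl₂]₀ × e^(-kt)
Step 2: [SO₂Cl₂] = 1.78 × e^(-0.052 × 79)
Step 3: [SO₂Cl₂] = 1.78 × e^(-4.108)
Step 4: [SO₂Cl₂] = 1.78 × 0.0164406 = 0.02926 M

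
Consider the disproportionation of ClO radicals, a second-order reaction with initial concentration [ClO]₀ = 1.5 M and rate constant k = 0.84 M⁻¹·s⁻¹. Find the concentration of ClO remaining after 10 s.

0.1103 M

Step 1: For a second-order reaction: 1/[ClO] = 1/[ClO]₀ + kt
Step 2: 1/[ClO] = 1/1.5 + 0.84 × 10
Step 3: 1/[ClO] = 0.6667 + 8.4 = 9.067
Step 4: [ClO] = 1/9.067 = 0.1103 M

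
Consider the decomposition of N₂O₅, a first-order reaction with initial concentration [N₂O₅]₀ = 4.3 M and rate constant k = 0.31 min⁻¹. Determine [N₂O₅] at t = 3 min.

1.697 M

Step 1: For a first-order reaction: [N₂O₅] = [N₂O₅]₀ × e^(-kt)
Step 2: [N₂O₅] = 4.3 × e^(-0.31 × 3)
Step 3: [N₂O₅] = 4.3 × e^(-0.93)
Step 4: [N₂O₅] = 4.3 × 0.394554 = 1.697 M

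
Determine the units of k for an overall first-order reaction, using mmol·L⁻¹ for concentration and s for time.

s⁻¹

Step 1: For overall order n, rate = k × (concentration)^n.
Step 2: Rate has units mmol·L⁻¹·s⁻¹; concentration term has units (mmol·L⁻¹)^1.
Step 3: k = rate / (concentration)^n, so units of k = (mmol·L⁻¹)^(1-1)·s⁻¹ = s⁻¹.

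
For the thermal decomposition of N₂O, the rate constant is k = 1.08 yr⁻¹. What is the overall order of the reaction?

first order (1)

Step 1: The units of k for an nth-order reaction are (concentration)^(1-n)·(time)⁻¹.
Step 2: Here k has units yr⁻¹, so the concentration exponent is 0.
Step 3: 1 - n = 0 ⇒ n = 1. The reaction is first order.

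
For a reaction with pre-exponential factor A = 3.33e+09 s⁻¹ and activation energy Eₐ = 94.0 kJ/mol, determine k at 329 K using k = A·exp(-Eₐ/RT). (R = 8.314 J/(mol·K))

3.96e-06 s⁻¹

Step 1: Use the Arrhenius equation: k = A × exp(-Eₐ/RT)
Step 2: Convert Eₐ to J/mol: 94.0 kJ/mol = 94000 J/mol
Step 3: Calculate the exponent: -Eₐ/(RT) = -94000/(8.314 × 329) = -34.36544
Step 4: k = 3.33e+09 × exp(-34.36544)
Step 5: k = 3.33e+09 × 1.18927e-15 = 3.9603e-06 s⁻¹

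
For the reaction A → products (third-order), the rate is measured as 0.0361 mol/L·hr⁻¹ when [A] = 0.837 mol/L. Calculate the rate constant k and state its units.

0.06156 (mol/L)⁻²·hr⁻¹

Step 1: rate = k[A]^3, so k = rate / [A]^3.
Step 2: k = 0.0361 / (0.837)^3 = 0.0361 / 0.5864.
Step 3: k = 0.06156 (mol/L)⁻²·hr⁻¹.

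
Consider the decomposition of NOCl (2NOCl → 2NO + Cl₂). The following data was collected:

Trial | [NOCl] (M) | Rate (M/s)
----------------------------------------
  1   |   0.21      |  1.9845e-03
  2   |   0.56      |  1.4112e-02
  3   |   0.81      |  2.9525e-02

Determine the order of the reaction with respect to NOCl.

second order (2)

Step 1: Compare trials to find order n where rate₂/rate₁ = ([NOCl]₂/[NOCl]₁)^n
Step 2: rate₂/rate₁ = 1.4112e-02/1.9845e-03 = 7.111
Step 3: [NOCl]₂/[NOCl]₁ = 0.56/0.21 = 2.667
Step 4: n = ln(7.111)/ln(2.667) = 2.00 ≈ 2
Step 5: The reaction is second order in NOCl.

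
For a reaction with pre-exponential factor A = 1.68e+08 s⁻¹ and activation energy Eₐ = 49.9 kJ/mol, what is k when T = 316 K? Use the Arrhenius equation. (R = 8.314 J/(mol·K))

9.47e-01 s⁻¹

Step 1: Use the Arrhenius equation: k = A × exp(-Eₐ/RT)
Step 2: Convert Eₐ to J/mol: 49.9 kJ/mol = 49900 J/mol
Step 3: Calculate the exponent: -Eₐ/(RT) = -49900/(8.314 × 316) = -18.99343
Step 4: k = 1.68e+08 × exp(-18.99343)
Step 5: k = 1.68e+08 × 5.63973e-09 = 9.4747e-01 s⁻¹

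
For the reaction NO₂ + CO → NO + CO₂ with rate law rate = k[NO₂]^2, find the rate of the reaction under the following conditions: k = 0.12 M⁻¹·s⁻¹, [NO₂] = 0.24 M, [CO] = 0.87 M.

0.006912 M/s

Step 1: The rate law is rate = k[NO₂]^2
Step 2: Note that the rate does not depend on [CO] (zero order in CO).
Step 3: rate = 0.12 × (0.24)^2 = 0.006912 M/s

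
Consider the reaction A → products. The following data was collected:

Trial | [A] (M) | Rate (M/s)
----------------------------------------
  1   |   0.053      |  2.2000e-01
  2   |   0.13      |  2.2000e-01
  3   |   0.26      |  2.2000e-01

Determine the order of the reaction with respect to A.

zeroth order (0)

Step 1: Compare trials - when concentration changes, rate stays constant.
Step 2: rate₂/rate₁ = 2.2000e-01/2.2000e-01 = 1
Step 3: [A]₂/[A]₁ = 0.13/0.053 = 2.453
Step 4: Since rate ratio ≈ (conc ratio)^0, the reaction is zeroth order.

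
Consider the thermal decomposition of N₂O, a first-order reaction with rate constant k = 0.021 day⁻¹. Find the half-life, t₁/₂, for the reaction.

33.01 day

Step 1: For a first-order reaction, t₁/₂ = ln(2)/k
Step 2: t₁/₂ = ln(2)/0.021
Step 3: t₁/₂ = 0.6931/0.021 = 33.01 day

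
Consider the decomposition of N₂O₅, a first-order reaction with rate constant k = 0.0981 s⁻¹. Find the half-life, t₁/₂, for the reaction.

7.066 s

Step 1: For a first-order reaction, t₁/₂ = ln(2)/k
Step 2: t₁/₂ = ln(2)/0.0981
Step 3: t₁/₂ = 0.6931/0.0981 = 7.066 s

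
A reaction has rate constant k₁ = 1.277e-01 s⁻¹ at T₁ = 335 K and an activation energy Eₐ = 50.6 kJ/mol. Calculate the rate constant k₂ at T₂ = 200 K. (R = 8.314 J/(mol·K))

6.031e-07 s⁻¹

Step 1: Use the two-temperature Arrhenius form: ln(k₂/k₁) = -Eₐ/R × (1/T₂ - 1/T₁)
Step 2: Convert Eₐ to J/mol: 50.6 kJ/mol = 50600 J/mol
Step 3: 1/T₂ - 1/T₁ = 1/200 - 1/335 = 2.014925e-03 K⁻¹
Step 4: ln(k₂/k₁) = -50600/8.314 × 2.014925e-03 = -12.26307
Step 5: k₂ = k₁ × exp(-12.26307) = 1.277e-01 × 4.72298e-06 = 6.031e-07 s⁻¹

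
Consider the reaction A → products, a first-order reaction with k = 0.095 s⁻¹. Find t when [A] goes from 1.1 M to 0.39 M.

10.91 s

Step 1: For first-order: t = ln([A]₀/[A])/k
Step 2: t = ln(1.1/0.39)/0.095
Step 3: t = ln(2.821)/0.095
Step 4: t = 1.037/0.095 = 10.91 s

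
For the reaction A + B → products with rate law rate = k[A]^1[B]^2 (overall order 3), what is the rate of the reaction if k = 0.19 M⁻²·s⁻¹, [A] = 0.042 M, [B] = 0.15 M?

0.0001796 M/s

Step 1: The rate law is rate = k[A]^1[B]^2, overall order = 1+2 = 3
Step 2: Substitute values: rate = 0.19 × (0.042)^1 × (0.15)^2
Step 3: rate = 0.19 × 0.042 × 0.0225 = 0.00017955 M/s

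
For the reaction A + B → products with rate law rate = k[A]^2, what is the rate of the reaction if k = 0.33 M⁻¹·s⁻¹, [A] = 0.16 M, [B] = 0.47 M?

0.008448 M/s

Step 1: The rate law is rate = k[A]^2
Step 2: Note that the rate does not depend on [B] (zero order in B).
Step 3: rate = 0.33 × (0.16)^2 = 0.008448 M/s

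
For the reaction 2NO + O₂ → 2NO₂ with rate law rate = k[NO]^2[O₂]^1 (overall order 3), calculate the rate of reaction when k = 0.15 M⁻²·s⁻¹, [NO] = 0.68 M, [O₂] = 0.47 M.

0.0326 M/s

Step 1: The rate law is rate = k[NO]^2[O₂]^1, overall order = 2+1 = 3
Step 2: Substitute values: rate = 0.15 × (0.68)^2 × (0.47)^1
Step 3: rate = 0.15 × 0.4624 × 0.47 = 0.0325992 M/s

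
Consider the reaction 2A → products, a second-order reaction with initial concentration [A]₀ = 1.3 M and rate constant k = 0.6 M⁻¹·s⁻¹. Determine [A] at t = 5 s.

0.2653 M

Step 1: For a second-order reaction: 1/[A] = 1/[A]₀ + kt
Step 2: 1/[A] = 1/1.3 + 0.6 × 5
Step 3: 1/[A] = 0.7692 + 3 = 3.769
Step 4: [A] = 1/3.769 = 0.2653 M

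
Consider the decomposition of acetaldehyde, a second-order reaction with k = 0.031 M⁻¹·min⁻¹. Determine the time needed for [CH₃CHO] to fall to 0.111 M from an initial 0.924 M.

255.7 min

Step 1: For second-order: t = (1/[CH₃CHO] - 1/[CH₃CHO]₀)/k
Step 2: t = (1/0.111 - 1/0.924)/0.031
Step 3: t = (9.009 - 1.082)/0.031
Step 4: t = 7.927/0.031 = 255.7 min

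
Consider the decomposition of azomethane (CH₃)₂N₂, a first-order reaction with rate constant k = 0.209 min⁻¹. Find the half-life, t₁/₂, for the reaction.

3.316 min

Step 1: For a first-order reaction, t₁/₂ = ln(2)/k
Step 2: t₁/₂ = ln(2)/0.209
Step 3: t₁/₂ = 0.6931/0.209 = 3.316 min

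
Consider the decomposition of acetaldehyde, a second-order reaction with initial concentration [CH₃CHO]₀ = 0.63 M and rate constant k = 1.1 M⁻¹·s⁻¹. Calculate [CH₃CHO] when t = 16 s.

0.05212 M

Step 1: For a second-order reaction: 1/[CH₃CHO] = 1/[CH₃CHO]₀ + kt
Step 2: 1/[CH₃CHO] = 1/0.63 + 1.1 × 16
Step 3: 1/[CH₃CHO] = 1.587 + 17.6 = 19.19
Step 4: [CH₃CHO] = 1/19.19 = 0.05212 M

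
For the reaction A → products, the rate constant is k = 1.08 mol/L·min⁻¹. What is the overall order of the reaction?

zeroth order (0)

Step 1: The units of k for an nth-order reaction are (concentration)^(1-n)·(time)⁻¹.
Step 2: Here k has units mol/L·min⁻¹, so the concentration exponent is 1.
Step 3: 1 - n = 1 ⇒ n = 0. The reaction is zeroth order.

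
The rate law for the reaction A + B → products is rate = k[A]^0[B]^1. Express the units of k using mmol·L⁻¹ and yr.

yr⁻¹

Step 1: Overall order = 0 + 1 = 1.
Step 2: rate has units mmol·L⁻¹·yr⁻¹; [A]^0[B]^1 has units (mmol·L⁻¹)^1.
Step 3: k = rate/([A]^0[B]^1), so units of k = (mmol·L⁻¹)^(1-1)·yr⁻¹ = yr⁻¹.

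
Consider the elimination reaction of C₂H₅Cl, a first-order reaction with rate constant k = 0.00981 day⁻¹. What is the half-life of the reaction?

70.66 day

Step 1: For a first-order reaction, t₁/₂ = ln(2)/k
Step 2: t₁/₂ = ln(2)/0.00981
Step 3: t₁/₂ = 0.6931/0.00981 = 70.66 day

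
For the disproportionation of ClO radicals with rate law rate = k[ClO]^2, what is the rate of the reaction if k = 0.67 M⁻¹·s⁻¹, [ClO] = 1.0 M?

0.67 M/s

Step 1: Identify the rate law: rate = k[ClO]^2
Step 2: Substitute values: rate = 0.67 × (1.0)^2
Step 3: Calculate: rate = 0.67 × 1 = 0.67 M/s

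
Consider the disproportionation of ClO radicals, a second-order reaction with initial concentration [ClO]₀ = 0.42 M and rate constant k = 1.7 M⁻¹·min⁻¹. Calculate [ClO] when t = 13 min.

0.04085 M

Step 1: For a second-order reaction: 1/[ClO] = 1/[ClO]₀ + kt
Step 2: 1/[ClO] = 1/0.42 + 1.7 × 13
Step 3: 1/[ClO] = 2.381 + 22.1 = 24.48
Step 4: [ClO] = 1/24.48 = 0.04085 M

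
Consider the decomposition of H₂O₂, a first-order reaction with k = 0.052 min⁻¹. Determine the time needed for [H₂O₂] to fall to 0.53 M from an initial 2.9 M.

32.68 min

Step 1: For first-order: t = ln([H₂O₂]₀/[H₂O₂])/k
Step 2: t = ln(2.9/0.53)/0.052
Step 3: t = ln(5.472)/0.052
Step 4: t = 1.7/0.052 = 32.68 min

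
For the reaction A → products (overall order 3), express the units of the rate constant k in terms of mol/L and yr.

(mol/L)⁻²·yr⁻¹

Step 1: For overall order n, rate = k × (concentration)^n.
Step 2: Rate has units mol/L·yr⁻¹; concentration term has units (mol/L)^3.
Step 3: k = rate / (concentration)^n, so units of k = (mol/L)^(1-3)·yr⁻¹ = (mol/L)⁻²·yr⁻¹.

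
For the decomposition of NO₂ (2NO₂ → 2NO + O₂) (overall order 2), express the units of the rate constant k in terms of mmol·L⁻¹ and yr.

(mmol·L⁻¹)⁻¹·yr⁻¹

Step 1: For overall order n, rate = k × (concentration)^n.
Step 2: Rate has units mmol·L⁻¹·yr⁻¹; concentration term has units (mmol·L⁻¹)^2.
Step 3: k = rate / (concentration)^n, so units of k = (mmol·L⁻¹)^(1-2)·yr⁻¹ = (mmol·L⁻¹)⁻¹·yr⁻¹.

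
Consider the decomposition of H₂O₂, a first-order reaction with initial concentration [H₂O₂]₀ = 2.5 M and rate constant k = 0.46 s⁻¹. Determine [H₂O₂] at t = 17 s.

0.001004 M

Step 1: For a first-order reaction: [H₂O₂] = [H₂O₂]₀ × e^(-kt)
Step 2: [H₂O₂] = 2.5 × e^(-0.46 × 17)
Step 3: [H₂O₂] = 2.5 × e^(-7.82)
Step 4: [H₂O₂] = 2.5 × 0.000401622 = 0.001004 M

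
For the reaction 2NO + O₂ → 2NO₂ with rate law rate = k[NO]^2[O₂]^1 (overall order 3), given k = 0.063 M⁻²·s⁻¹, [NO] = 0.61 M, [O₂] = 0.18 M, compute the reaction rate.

0.00422 M/s

Step 1: The rate law is rate = k[NO]^2[O₂]^1, overall order = 2+1 = 3
Step 2: Substitute values: rate = 0.063 × (0.61)^2 × (0.18)^1
Step 3: rate = 0.063 × 0.3721 × 0.18 = 0.00421961 M/s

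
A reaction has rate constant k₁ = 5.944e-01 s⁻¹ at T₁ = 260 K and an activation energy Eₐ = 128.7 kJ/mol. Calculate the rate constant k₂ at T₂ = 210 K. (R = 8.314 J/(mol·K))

4.146e-07 s⁻¹

Step 1: Use the two-temperature Arrhenius form: ln(k₂/k₁) = -Eₐ/R × (1/T₂ - 1/T₁)
Step 2: Convert Eₐ to J/mol: 128.7 kJ/mol = 128700 J/mol
Step 3: 1/T₂ - 1/T₁ = 1/210 - 1/260 = 9.157509e-04 K⁻¹
Step 4: ln(k₂/k₁) = -128700/8.314 × 9.157509e-04 = -14.17574
Step 5: k₂ = k₁ × exp(-14.17574) = 5.944e-01 × 6.97516e-07 = 4.146e-07 s⁻¹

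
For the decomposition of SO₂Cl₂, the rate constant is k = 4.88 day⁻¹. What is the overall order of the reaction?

first order (1)

Step 1: The units of k for an nth-order reaction are (concentration)^(1-n)·(time)⁻¹.
Step 2: Here k has units day⁻¹, so the concentration exponent is 0.
Step 3: 1 - n = 0 ⇒ n = 1. The reaction is first order.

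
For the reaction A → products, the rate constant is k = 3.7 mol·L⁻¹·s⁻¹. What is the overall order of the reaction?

zeroth order (0)

Step 1: The units of k for an nth-order reaction are (concentration)^(1-n)·(time)⁻¹.
Step 2: Here k has units mol·L⁻¹·s⁻¹, so the concentration exponent is 1.
Step 3: 1 - n = 1 ⇒ n = 0. The reaction is zeroth order.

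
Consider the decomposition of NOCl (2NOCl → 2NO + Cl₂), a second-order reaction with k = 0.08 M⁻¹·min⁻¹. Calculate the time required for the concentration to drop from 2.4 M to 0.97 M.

7.678 min

Step 1: For second-order: t = (1/[NOCl] - 1/[NOCl]₀)/k
Step 2: t = (1/0.97 - 1/2.4)/0.08
Step 3: t = (1.031 - 0.4167)/0.08
Step 4: t = 0.6143/0.08 = 7.678 min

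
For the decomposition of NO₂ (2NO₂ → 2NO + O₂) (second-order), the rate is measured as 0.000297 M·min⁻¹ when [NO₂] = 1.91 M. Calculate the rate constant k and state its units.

8.141e-05 M⁻¹·min⁻¹

Step 1: rate = k[NO₂]^2, so k = rate / [NO₂]^2.
Step 2: k = 0.000297 / (1.91)^2 = 0.000297 / 3.648.
Step 3: k = 8.141e-05 M⁻¹·min⁻¹.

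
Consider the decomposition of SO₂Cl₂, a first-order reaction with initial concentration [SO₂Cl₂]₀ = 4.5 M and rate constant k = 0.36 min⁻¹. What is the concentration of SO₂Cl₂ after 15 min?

0.02032 M

Step 1: For a first-order reaction: [SO₂Cl₂] = [SO₂Cl₂]₀ × e^(-kt)
Step 2: [SO₂Cl₂] = 4.5 × e^(-0.36 × 15)
Step 3: [SO₂Cl₂] = 4.5 × e^(-5.4)
Step 4: [SO₂Cl₂] = 4.5 × 0.00451658 = 0.02032 M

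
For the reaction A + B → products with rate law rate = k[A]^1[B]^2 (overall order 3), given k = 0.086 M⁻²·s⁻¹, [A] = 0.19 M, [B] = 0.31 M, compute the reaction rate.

0.00157 M/s

Step 1: The rate law is rate = k[A]^1[B]^2, overall order = 1+2 = 3
Step 2: Substitute values: rate = 0.086 × (0.19)^1 × (0.31)^2
Step 3: rate = 0.086 × 0.19 × 0.0961 = 0.00157027 M/s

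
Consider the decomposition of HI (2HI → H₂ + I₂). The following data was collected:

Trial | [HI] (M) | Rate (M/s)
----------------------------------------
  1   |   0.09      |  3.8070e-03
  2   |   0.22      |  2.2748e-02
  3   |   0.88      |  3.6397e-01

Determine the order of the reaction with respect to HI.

second order (2)

Step 1: Compare trials to find order n where rate₂/rate₁ = ([HI]₂/[HI]₁)^n
Step 2: rate₂/rate₁ = 2.2748e-02/3.8070e-03 = 5.975
Step 3: [HI]₂/[HI]₁ = 0.22/0.09 = 2.444
Step 4: n = ln(5.975)/ln(2.444) = 2.00 ≈ 2
Step 5: The reaction is second order in HI.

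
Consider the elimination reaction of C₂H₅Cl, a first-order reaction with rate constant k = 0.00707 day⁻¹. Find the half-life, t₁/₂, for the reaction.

98.04 day

Step 1: For a first-order reaction, t₁/₂ = ln(2)/k
Step 2: t₁/₂ = ln(2)/0.00707
Step 3: t₁/₂ = 0.6931/0.00707 = 98.04 day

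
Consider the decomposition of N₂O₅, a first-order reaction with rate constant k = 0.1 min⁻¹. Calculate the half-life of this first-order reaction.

6.931 min

Step 1: For a first-order reaction, t₁/₂ = ln(2)/k
Step 2: t₁/₂ = ln(2)/0.1
Step 3: t₁/₂ = 0.6931/0.1 = 6.931 min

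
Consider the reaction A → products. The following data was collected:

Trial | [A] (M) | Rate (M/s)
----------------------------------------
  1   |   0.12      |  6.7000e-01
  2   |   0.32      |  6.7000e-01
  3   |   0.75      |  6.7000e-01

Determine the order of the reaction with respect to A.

zeroth order (0)

Step 1: Compare trials - when concentration changes, rate stays constant.
Step 2: rate₂/rate₁ = 6.7000e-01/6.7000e-01 = 1
Step 3: [A]₂/[A]₁ = 0.32/0.12 = 2.667
Step 4: Since rate ratio ≈ (conc ratio)^0, the reaction is zeroth order.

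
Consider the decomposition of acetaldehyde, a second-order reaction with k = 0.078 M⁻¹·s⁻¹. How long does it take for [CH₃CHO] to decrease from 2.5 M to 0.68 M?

13.73 s

Step 1: For second-order: t = (1/[CH₃CHO] - 1/[CH₃CHO]₀)/k
Step 2: t = (1/0.68 - 1/2.5)/0.078
Step 3: t = (1.471 - 0.4)/0.078
Step 4: t = 1.071/0.078 = 13.73 s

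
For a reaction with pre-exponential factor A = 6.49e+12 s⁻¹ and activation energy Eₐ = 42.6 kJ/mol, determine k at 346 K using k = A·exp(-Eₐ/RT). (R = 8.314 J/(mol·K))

2.40e+06 s⁻¹

Step 1: Use the Arrhenius equation: k = A × exp(-Eₐ/RT)
Step 2: Convert Eₐ to J/mol: 42.6 kJ/mol = 42600 J/mol
Step 3: Calculate the exponent: -Eₐ/(RT) = -42600/(8.314 × 346) = -14.80892
Step 4: k = 6.49e+12 × exp(-14.80892)
Step 5: k = 6.49e+12 × 3.70312e-07 = 2.4033e+06 s⁻¹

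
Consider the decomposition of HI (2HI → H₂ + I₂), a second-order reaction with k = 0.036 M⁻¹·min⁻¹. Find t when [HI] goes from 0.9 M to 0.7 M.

8.818 min

Step 1: For second-order: t = (1/[HI] - 1/[HI]₀)/k
Step 2: t = (1/0.7 - 1/0.9)/0.036
Step 3: t = (1.429 - 1.111)/0.036
Step 4: t = 0.3175/0.036 = 8.818 min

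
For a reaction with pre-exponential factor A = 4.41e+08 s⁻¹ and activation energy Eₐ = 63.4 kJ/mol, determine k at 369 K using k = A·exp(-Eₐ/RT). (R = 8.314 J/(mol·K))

4.67e-01 s⁻¹

Step 1: Use the Arrhenius equation: k = A × exp(-Eₐ/RT)
Step 2: Convert Eₐ to J/mol: 63.4 kJ/mol = 63400 J/mol
Step 3: Calculate the exponent: -Eₐ/(RT) = -63400/(8.314 × 369) = -20.66583
Step 4: k = 4.41e+08 × exp(-20.66583)
Step 5: k = 4.41e+08 × 1.05912e-09 = 4.6707e-01 s⁻¹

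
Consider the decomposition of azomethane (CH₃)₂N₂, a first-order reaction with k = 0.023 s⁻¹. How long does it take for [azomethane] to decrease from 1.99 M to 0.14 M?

115.4 s

Step 1: For first-order: t = ln([azomethane]₀/[azomethane])/k
Step 2: t = ln(1.99/0.14)/0.023
Step 3: t = ln(14.21)/0.023
Step 4: t = 2.654/0.023 = 115.4 s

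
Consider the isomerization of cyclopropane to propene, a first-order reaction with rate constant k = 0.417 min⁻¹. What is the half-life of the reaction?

1.662 min

Step 1: For a first-order reaction, t₁/₂ = ln(2)/k
Step 2: t₁/₂ = ln(2)/0.417
Step 3: t₁/₂ = 0.6931/0.417 = 1.662 min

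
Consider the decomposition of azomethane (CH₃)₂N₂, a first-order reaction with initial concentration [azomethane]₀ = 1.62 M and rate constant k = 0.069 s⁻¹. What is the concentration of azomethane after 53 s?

0.04181 M

Step 1: For a first-order reaction: [azomethane] = [azomethane]₀ × e^(-kt)
Step 2: [azomethane] = 1.62 × e^(-0.069 × 53)
Step 3: [azomethane] = 1.62 × e^(-3.657)
Step 4: [azomethane] = 1.62 × 0.0258098 = 0.04181 M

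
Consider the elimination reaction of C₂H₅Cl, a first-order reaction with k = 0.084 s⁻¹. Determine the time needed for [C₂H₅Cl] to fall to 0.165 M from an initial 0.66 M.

16.5 s

Step 1: For first-order: t = ln([C₂H₅Cl]₀/[C₂H₅Cl])/k
Step 2: t = ln(0.66/0.165)/0.084
Step 3: t = ln(4)/0.084
Step 4: t = 1.386/0.084 = 16.5 s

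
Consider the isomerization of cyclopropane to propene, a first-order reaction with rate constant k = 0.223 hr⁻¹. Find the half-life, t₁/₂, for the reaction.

3.108 hr

Step 1: For a first-order reaction, t₁/₂ = ln(2)/k
Step 2: t₁/₂ = ln(2)/0.223
Step 3: t₁/₂ = 0.6931/0.223 = 3.108 hr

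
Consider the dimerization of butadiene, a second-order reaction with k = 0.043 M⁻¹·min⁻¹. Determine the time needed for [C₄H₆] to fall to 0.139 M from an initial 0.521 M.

122.7 min

Step 1: For second-order: t = (1/[C₄H₆] - 1/[C₄H₆]₀)/k
Step 2: t = (1/0.139 - 1/0.521)/0.043
Step 3: t = (7.194 - 1.919)/0.043
Step 4: t = 5.275/0.043 = 122.7 min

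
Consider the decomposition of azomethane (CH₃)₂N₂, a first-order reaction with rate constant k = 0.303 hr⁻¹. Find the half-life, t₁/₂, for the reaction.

2.288 hr

Step 1: For a first-order reaction, t₁/₂ = ln(2)/k
Step 2: t₁/₂ = ln(2)/0.303
Step 3: t₁/₂ = 0.6931/0.303 = 2.288 hr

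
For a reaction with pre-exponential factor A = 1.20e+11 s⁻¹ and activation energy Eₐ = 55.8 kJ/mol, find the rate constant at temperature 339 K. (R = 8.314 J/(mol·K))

3.03e+02 s⁻¹

Step 1: Use the Arrhenius equation: k = A × exp(-Eₐ/RT)
Step 2: Convert Eₐ to J/mol: 55.8 kJ/mol = 55800 J/mol
Step 3: Calculate the exponent: -Eₐ/(RT) = -55800/(8.314 × 339) = -19.79814
Step 4: k = 1.20e+11 × exp(-19.79814)
Step 5: k = 1.20e+11 × 2.52219e-09 = 3.0266e+02 s⁻¹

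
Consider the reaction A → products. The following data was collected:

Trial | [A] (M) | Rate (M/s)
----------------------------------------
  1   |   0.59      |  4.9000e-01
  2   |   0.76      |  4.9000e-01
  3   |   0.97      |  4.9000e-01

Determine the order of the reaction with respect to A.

zeroth order (0)

Step 1: Compare trials - when concentration changes, rate stays constant.
Step 2: rate₂/rate₁ = 4.9000e-01/4.9000e-01 = 1
Step 3: [A]₂/[A]₁ = 0.76/0.59 = 1.288
Step 4: Since rate ratio ≈ (conc ratio)^0, the reaction is zeroth order.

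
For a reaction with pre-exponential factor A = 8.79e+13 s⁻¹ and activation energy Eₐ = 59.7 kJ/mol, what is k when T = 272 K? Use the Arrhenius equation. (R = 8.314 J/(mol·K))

3.01e+02 s⁻¹

Step 1: Use the Arrhenius equation: k = A × exp(-Eₐ/RT)
Step 2: Convert Eₐ to J/mol: 59.7 kJ/mol = 59700 J/mol
Step 3: Calculate the exponent: -Eₐ/(RT) = -59700/(8.314 × 272) = -26.39948
Step 4: k = 8.79e+13 × exp(-26.39948)
Step 5: k = 8.79e+13 × 3.42651e-12 = 3.0119e+02 s⁻¹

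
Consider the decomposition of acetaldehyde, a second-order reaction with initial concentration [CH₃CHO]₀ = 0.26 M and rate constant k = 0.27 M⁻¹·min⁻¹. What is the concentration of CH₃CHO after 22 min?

0.1022 M

Step 1: For a second-order reaction: 1/[CH₃CHO] = 1/[CH₃CHO]₀ + kt
Step 2: 1/[CH₃CHO] = 1/0.26 + 0.27 × 22
Step 3: 1/[CH₃CHO] = 3.846 + 5.94 = 9.786
Step 4: [CH₃CHO] = 1/9.786 = 0.1022 M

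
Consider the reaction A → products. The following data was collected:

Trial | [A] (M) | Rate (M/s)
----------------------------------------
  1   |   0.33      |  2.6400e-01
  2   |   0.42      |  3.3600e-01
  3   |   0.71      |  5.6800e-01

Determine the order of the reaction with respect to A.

first order (1)

Step 1: Compare trials to find order n where rate₂/rate₁ = ([A]₂/[A]₁)^n
Step 2: rate₂/rate₁ = 3.3600e-01/2.6400e-01 = 1.273
Step 3: [A]₂/[A]₁ = 0.42/0.33 = 1.273
Step 4: n = ln(1.273)/ln(1.273) = 1.00 ≈ 1
Step 5: The reaction is first order in A.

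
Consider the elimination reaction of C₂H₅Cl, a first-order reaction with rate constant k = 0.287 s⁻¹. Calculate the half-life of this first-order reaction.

2.415 s

Step 1: For a first-order reaction, t₁/₂ = ln(2)/k
Step 2: t₁/₂ = ln(2)/0.287
Step 3: t₁/₂ = 0.6931/0.287 = 2.415 s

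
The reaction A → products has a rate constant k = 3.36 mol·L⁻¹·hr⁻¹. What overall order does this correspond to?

zeroth order (0)

Step 1: The units of k for an nth-order reaction are (concentration)^(1-n)·(time)⁻¹.
Step 2: Here k has units mol·L⁻¹·hr⁻¹, so the concentration exponent is 1.
Step 3: 1 - n = 1 ⇒ n = 0. The reaction is zeroth order.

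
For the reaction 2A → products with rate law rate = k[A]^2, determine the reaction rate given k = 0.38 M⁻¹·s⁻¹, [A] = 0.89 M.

0.301 M/s

Step 1: Identify the rate law: rate = k[A]^2
Step 2: Substitute values: rate = 0.38 × (0.89)^2
Step 3: Calculate: rate = 0.38 × 0.7921 = 0.300998 M/s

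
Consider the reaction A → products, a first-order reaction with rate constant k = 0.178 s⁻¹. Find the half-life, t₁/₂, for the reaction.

3.894 s

Step 1: For a first-order reaction, t₁/₂ = ln(2)/k
Step 2: t₁/₂ = ln(2)/0.178
Step 3: t₁/₂ = 0.6931/0.178 = 3.894 s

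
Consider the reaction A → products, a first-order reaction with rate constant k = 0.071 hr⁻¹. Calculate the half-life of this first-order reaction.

9.763 hr

Step 1: For a first-order reaction, t₁/₂ = ln(2)/k
Step 2: t₁/₂ = ln(2)/0.071
Step 3: t₁/₂ = 0.6931/0.071 = 9.763 hr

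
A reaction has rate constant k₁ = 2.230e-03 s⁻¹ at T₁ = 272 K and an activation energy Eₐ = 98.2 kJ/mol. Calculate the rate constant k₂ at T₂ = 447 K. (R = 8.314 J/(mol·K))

5.390e+04 s⁻¹

Step 1: Use the two-temperature Arrhenius form: ln(k₂/k₁) = -Eₐ/R × (1/T₂ - 1/T₁)
Step 2: Convert Eₐ to J/mol: 98.2 kJ/mol = 98200 J/mol
Step 3: 1/T₂ - 1/T₁ = 1/447 - 1/272 = -1.439334e-03 K⁻¹
Step 4: ln(k₂/k₁) = -98200/8.314 × -1.439334e-03 = 17.00055
Step 5: k₂ = k₁ × exp(17.00055) = 2.230e-03 × 2.41682e+07 = 5.390e+04 s⁻¹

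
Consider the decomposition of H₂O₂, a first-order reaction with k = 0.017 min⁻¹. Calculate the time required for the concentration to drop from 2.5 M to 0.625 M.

81.55 min

Step 1: For first-order: t = ln([H₂O₂]₀/[H₂O₂])/k
Step 2: t = ln(2.5/0.625)/0.017
Step 3: t = ln(4)/0.017
Step 4: t = 1.386/0.017 = 81.55 min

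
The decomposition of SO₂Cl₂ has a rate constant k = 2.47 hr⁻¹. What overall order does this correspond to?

first order (1)

Step 1: The units of k for an nth-order reaction are (concentration)^(1-n)·(time)⁻¹.
Step 2: Here k has units hr⁻¹, so the concentration exponent is 0.
Step 3: 1 - n = 0 ⇒ n = 1. The reaction is first order.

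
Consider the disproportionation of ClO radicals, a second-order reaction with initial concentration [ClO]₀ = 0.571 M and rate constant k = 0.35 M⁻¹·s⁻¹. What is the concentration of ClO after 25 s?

0.09523 M

Step 1: For a second-order reaction: 1/[ClO] = 1/[ClO]₀ + kt
Step 2: 1/[ClO] = 1/0.571 + 0.35 × 25
Step 3: 1/[ClO] = 1.751 + 8.75 = 10.5
Step 4: [ClO] = 1/10.5 = 0.09523 M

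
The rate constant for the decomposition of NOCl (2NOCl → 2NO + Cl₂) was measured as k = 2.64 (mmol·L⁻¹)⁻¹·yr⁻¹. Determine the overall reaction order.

second order (2)

Step 1: The units of k for an nth-order reaction are (concentration)^(1-n)·(time)⁻¹.
Step 2: Here k has units (mmol·L⁻¹)⁻¹·yr⁻¹, so the concentration exponent is -1.
Step 3: 1 - n = -1 ⇒ n = 2. The reaction is second order.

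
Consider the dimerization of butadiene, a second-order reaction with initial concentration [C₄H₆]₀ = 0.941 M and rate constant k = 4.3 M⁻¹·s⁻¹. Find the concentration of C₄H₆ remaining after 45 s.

0.00514 M

Step 1: For a second-order reaction: 1/[C₄H₆] = 1/[C₄H₆]₀ + kt
Step 2: 1/[C₄H₆] = 1/0.941 + 4.3 × 45
Step 3: 1/[C₄H₆] = 1.063 + 193.5 = 194.6
Step 4: [C₄H₆] = 1/194.6 = 0.00514 M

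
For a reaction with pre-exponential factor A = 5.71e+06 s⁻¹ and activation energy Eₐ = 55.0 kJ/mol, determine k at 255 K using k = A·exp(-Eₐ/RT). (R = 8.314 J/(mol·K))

3.09e-05 s⁻¹

Step 1: Use the Arrhenius equation: k = A × exp(-Eₐ/RT)
Step 2: Convert Eₐ to J/mol: 55.0 kJ/mol = 55000 J/mol
Step 3: Calculate the exponent: -Eₐ/(RT) = -55000/(8.314 × 255) = -25.94254
Step 4: k = 5.71e+06 × exp(-25.94254)
Step 5: k = 5.71e+06 × 5.41126e-12 = 3.0898e-05 s⁻¹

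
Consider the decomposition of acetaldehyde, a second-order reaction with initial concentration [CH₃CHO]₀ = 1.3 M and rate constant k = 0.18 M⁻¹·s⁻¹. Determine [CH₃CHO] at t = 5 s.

0.5991 M

Step 1: For a second-order reaction: 1/[CH₃CHO] = 1/[CH₃CHO]₀ + kt
Step 2: 1/[CH₃CHO] = 1/1.3 + 0.18 × 5
Step 3: 1/[CH₃CHO] = 0.7692 + 0.9 = 1.669
Step 4: [CH₃CHO] = 1/1.669 = 0.5991 M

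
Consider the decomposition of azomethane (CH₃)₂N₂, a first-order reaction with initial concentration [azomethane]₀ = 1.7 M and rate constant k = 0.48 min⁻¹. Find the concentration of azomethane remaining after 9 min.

0.02261 M

Step 1: For a first-order reaction: [azomethane] = [azomethane]₀ × e^(-kt)
Step 2: [azomethane] = 1.7 × e^(-0.48 × 9)
Step 3: [azomethane] = 1.7 × e^(-4.32)
Step 4: [azomethane] = 1.7 × 0.0132999 = 0.02261 M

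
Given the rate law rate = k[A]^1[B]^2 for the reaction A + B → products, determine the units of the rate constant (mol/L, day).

(mol/L)⁻²·day⁻¹

Step 1: Overall order = 1 + 2 = 3.
Step 2: rate has units mol/L·day⁻¹; [A]^1[B]^2 has units (mol/L)^3.
Step 3: k = rate/([A]^1[B]^2), so units of k = (mol/L)^(1-3)·day⁻¹ = (mol/L)⁻²·day⁻¹.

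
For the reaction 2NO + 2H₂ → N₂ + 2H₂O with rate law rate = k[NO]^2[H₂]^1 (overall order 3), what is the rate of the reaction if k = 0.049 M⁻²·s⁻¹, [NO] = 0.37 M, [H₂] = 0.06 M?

0.0004025 M/s

Step 1: The rate law is rate = k[NO]^2[H₂]^1, overall order = 2+1 = 3
Step 2: Substitute values: rate = 0.049 × (0.37)^2 × (0.06)^1
Step 3: rate = 0.049 × 0.1369 × 0.06 = 0.000402486 M/s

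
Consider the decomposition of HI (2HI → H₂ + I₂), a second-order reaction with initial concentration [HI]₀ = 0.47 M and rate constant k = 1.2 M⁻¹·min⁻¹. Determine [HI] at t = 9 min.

0.07735 M

Step 1: For a second-order reaction: 1/[HI] = 1/[HI]₀ + kt
Step 2: 1/[HI] = 1/0.47 + 1.2 × 9
Step 3: 1/[HI] = 2.128 + 10.8 = 12.93
Step 4: [HI] = 1/12.93 = 0.07735 M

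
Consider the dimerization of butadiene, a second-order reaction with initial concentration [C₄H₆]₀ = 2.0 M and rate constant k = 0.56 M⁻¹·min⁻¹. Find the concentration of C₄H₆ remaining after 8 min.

0.2008 M

Step 1: For a second-order reaction: 1/[C₄H₆] = 1/[C₄H₆]₀ + kt
Step 2: 1/[C₄H₆] = 1/2.0 + 0.56 × 8
Step 3: 1/[C₄H₆] = 0.5 + 4.48 = 4.98
Step 4: [C₄H₆] = 1/4.98 = 0.2008 M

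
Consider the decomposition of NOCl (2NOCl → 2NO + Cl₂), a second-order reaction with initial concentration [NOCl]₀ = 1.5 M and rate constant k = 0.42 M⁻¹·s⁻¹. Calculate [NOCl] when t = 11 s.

0.1892 M

Step 1: For a second-order reaction: 1/[NOCl] = 1/[NOCl]₀ + kt
Step 2: 1/[NOCl] = 1/1.5 + 0.42 × 11
Step 3: 1/[NOCl] = 0.6667 + 4.62 = 5.287
Step 4: [NOCl] = 1/5.287 = 0.1892 M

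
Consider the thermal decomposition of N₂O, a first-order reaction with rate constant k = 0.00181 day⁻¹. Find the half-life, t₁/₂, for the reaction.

383 day

Step 1: For a first-order reaction, t₁/₂ = ln(2)/k
Step 2: t₁/₂ = ln(2)/0.00181
Step 3: t₁/₂ = 0.6931/0.00181 = 383 day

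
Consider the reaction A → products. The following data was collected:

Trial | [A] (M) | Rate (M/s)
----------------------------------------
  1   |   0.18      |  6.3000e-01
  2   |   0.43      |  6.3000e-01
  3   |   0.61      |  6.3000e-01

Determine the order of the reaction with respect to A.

zeroth order (0)

Step 1: Compare trials - when concentration changes, rate stays constant.
Step 2: rate₂/rate₁ = 6.3000e-01/6.3000e-01 = 1
Step 3: [A]₂/[A]₁ = 0.43/0.18 = 2.389
Step 4: Since rate ratio ≈ (conc ratio)^0, the reaction is zeroth order.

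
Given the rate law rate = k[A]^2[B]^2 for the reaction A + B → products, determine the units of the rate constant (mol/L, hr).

(mol/L)⁻³·hr⁻¹

Step 1: Overall order = 2 + 2 = 4.
Step 2: rate has units mol/L·hr⁻¹; [A]^2[B]^2 has units (mol/L)^4.
Step 3: k = rate/([A]^2[B]^2), so units of k = (mol/L)^(1-4)·hr⁻¹ = (mol/L)⁻³·hr⁻¹.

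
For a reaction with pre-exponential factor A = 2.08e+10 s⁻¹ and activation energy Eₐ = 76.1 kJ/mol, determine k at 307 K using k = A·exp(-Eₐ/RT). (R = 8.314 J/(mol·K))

2.34e-03 s⁻¹

Step 1: Use the Arrhenius equation: k = A × exp(-Eₐ/RT)
Step 2: Convert Eₐ to J/mol: 76.1 kJ/mol = 76100 J/mol
Step 3: Calculate the exponent: -Eₐ/(RT) = -76100/(8.314 × 307) = -29.81510
Step 4: k = 2.08e+10 × exp(-29.81510)
Step 5: k = 2.08e+10 × 1.12581e-13 = 2.3417e-03 s⁻¹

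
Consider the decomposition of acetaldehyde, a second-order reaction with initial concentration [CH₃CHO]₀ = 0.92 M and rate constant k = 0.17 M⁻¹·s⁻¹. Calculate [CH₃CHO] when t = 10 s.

0.3588 M

Step 1: For a second-order reaction: 1/[CH₃CHO] = 1/[CH₃CHO]₀ + kt
Step 2: 1/[CH₃CHO] = 1/0.92 + 0.17 × 10
Step 3: 1/[CH₃CHO] = 1.087 + 1.7 = 2.787
Step 4: [CH₃CHO] = 1/2.787 = 0.3588 M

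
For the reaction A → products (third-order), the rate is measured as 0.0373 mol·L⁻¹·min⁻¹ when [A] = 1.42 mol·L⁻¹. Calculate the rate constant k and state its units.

0.01303 (mol·L⁻¹)⁻²·min⁻¹

Step 1: rate = k[A]^3, so k = rate / [A]^3.
Step 2: k = 0.0373 / (1.42)^3 = 0.0373 / 2.863.
Step 3: k = 0.01303 (mol·L⁻¹)⁻²·min⁻¹.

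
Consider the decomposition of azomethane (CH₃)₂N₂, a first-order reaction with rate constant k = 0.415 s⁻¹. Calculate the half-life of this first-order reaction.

1.67 s

Step 1: For a first-order reaction, t₁/₂ = ln(2)/k
Step 2: t₁/₂ = ln(2)/0.415
Step 3: t₁/₂ = 0.6931/0.415 = 1.67 s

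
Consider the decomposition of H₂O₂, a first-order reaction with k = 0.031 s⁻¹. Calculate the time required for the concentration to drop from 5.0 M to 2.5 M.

22.36 s

Step 1: For first-order: t = ln([H₂O₂]₀/[H₂O₂])/k
Step 2: t = ln(5.0/2.5)/0.031
Step 3: t = ln(2)/0.031
Step 4: t = 0.6931/0.031 = 22.36 s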